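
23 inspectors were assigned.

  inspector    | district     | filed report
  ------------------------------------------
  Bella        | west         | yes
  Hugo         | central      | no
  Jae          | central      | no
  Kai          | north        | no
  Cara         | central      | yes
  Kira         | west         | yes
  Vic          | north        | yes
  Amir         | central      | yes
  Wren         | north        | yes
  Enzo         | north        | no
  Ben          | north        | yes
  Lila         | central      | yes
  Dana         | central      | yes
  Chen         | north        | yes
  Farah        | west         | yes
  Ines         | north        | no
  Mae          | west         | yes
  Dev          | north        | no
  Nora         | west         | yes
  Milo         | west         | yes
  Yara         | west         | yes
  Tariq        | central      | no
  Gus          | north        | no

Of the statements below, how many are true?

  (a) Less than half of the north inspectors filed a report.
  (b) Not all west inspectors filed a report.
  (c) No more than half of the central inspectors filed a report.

1

(a) north: |A| = 9, |A ∩ B| = 4; needs |A ∩ B| < |A ∖ B| — true.
(b) west: |A| = 7, |A ∩ B| = 7; needs A ⊄ B (|A ∖ B| ≥ 1) — false.
(c) central: |A| = 7, |A ∩ B| = 4; needs |A ∩ B| ≤ |A ∖ B| — false.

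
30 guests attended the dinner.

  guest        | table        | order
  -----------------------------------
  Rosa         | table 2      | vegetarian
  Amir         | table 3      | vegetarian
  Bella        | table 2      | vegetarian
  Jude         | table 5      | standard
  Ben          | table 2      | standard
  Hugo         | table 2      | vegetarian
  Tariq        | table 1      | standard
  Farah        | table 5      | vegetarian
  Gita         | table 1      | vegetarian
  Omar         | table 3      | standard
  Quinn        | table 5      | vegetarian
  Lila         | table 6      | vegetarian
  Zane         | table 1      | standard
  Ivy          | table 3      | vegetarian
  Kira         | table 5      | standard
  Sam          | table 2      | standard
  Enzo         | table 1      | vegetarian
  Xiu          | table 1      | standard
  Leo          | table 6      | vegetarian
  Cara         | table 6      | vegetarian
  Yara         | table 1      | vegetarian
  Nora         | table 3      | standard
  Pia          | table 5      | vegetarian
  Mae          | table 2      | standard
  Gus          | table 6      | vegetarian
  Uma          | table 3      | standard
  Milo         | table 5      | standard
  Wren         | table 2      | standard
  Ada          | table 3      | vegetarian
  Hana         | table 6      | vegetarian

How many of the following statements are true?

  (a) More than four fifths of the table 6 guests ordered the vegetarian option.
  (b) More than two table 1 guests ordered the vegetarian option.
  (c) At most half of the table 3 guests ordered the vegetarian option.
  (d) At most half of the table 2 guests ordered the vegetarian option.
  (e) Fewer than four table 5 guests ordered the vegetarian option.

(a) table 6: |A| = 5, |A ∩ B| = 5; needs |A ∩ B| / |A| > 4/5 — true.
(b) table 1: |A| = 6, |A ∩ B| = 3; needs |A ∩ B| > 2 — true.
(c) table 3: |A| = 6, |A ∩ B| = 3; needs |A ∩ B| ≤ |A ∖ B| — true.
(d) table 2: |A| = 7, |A ∩ B| = 3; needs |A ∩ B| ≤ |A ∖ B| — true.
(e) table 5: |A| = 6, |A ∩ B| = 3; needs |A ∩ B| < 4 — true.

5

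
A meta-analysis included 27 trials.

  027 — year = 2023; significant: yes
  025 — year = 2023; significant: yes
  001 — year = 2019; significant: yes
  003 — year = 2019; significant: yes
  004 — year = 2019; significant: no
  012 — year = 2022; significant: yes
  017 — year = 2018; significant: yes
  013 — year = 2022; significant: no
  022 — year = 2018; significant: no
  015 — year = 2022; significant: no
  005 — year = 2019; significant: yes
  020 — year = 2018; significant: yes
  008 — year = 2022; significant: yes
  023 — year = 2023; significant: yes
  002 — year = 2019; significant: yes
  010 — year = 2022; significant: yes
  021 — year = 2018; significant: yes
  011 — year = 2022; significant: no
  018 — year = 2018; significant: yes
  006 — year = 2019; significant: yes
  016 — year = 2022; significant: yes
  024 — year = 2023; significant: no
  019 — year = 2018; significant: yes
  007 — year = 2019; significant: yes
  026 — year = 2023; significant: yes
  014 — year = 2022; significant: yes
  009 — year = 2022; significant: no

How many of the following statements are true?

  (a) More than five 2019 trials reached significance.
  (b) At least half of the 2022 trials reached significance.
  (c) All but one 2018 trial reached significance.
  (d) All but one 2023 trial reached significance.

(a) 2019: |A| = 7, |A ∩ B| = 6; needs |A ∩ B| > 5 — true.
(b) 2022: |A| = 9, |A ∩ B| = 5; needs |A ∩ B| ≥ |A ∖ B| — true.
(c) 2018: |A| = 6, |A ∩ B| = 5; needs |A ∖ B| = 1 — true.
(d) 2023: |A| = 5, |A ∩ B| = 4; needs |A ∖ B| = 1 — true.

4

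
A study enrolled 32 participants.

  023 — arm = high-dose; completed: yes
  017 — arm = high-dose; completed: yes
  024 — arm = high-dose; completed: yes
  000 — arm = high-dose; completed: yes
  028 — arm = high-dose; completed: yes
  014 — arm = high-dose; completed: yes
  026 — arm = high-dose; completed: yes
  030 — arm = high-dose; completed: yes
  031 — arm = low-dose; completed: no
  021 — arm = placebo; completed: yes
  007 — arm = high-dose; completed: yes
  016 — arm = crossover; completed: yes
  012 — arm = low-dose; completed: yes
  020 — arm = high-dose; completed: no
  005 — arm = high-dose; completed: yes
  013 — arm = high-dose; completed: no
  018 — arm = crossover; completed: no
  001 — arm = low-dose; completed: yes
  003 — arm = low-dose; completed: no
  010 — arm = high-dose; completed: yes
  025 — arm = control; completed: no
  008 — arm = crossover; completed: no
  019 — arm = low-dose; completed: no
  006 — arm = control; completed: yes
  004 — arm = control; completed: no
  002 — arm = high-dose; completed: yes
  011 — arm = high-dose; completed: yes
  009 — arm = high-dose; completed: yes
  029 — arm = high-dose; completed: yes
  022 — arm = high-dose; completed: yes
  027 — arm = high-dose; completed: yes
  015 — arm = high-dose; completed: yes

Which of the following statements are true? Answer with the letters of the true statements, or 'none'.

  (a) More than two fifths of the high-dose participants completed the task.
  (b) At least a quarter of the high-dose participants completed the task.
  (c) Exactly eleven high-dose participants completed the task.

|A| = 20, |A ∩ B| = 18, |A ∖ B| = 2.
(a) |A ∩ B| / |A| > 2/5: holds.
(b) |A ∩ B| / |A| ≥ 1/4: holds.
(c) |A ∩ B| = 11: fails.

(a), (b)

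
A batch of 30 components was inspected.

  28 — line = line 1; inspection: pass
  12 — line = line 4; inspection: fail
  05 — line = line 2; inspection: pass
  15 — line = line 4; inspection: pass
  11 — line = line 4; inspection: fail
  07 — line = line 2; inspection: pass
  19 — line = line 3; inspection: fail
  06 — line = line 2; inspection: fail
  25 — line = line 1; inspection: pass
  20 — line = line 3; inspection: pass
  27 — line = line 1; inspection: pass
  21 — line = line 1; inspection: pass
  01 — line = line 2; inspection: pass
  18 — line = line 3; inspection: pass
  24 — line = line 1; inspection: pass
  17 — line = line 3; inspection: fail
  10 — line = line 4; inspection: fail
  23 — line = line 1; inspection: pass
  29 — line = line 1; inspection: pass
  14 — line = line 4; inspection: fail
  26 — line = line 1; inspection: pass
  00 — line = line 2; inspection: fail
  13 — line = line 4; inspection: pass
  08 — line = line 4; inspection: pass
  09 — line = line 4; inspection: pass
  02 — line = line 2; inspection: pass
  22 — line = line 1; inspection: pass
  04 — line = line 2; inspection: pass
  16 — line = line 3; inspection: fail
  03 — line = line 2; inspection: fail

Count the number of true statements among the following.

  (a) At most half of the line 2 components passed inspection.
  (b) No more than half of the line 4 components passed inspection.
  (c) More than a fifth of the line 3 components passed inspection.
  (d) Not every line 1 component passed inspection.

(a) line 2: |A| = 8, |A ∩ B| = 5; needs |A ∩ B| ≤ |A ∖ B| — false.
(b) line 4: |A| = 8, |A ∩ B| = 4; needs |A ∩ B| ≤ |A ∖ B| — true.
(c) line 3: |A| = 5, |A ∩ B| = 2; needs |A ∩ B| / |A| > 1/5 — true.
(d) line 1: |A| = 9, |A ∩ B| = 9; needs A ⊄ B (|A ∖ B| ≥ 1) — false.

2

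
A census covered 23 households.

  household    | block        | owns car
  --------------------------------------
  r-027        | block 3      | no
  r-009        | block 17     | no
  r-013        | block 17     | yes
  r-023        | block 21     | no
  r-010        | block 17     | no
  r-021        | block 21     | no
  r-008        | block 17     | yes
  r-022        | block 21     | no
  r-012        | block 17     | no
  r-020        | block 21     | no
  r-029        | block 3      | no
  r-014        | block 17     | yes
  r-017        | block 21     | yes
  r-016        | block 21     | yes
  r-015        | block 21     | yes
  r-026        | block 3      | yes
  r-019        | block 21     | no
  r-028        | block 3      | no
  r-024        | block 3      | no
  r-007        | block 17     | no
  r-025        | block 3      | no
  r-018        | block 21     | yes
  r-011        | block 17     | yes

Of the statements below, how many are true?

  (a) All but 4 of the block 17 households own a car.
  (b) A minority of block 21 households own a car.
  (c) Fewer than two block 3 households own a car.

3

(a) block 17: |A| = 8, |A ∩ B| = 4; needs |A ∖ B| = 4 — true.
(b) block 21: |A| = 9, |A ∩ B| = 4; needs |A ∩ B| < |A ∖ B| — true.
(c) block 3: |A| = 6, |A ∩ B| = 1; needs |A ∩ B| < 2 — true.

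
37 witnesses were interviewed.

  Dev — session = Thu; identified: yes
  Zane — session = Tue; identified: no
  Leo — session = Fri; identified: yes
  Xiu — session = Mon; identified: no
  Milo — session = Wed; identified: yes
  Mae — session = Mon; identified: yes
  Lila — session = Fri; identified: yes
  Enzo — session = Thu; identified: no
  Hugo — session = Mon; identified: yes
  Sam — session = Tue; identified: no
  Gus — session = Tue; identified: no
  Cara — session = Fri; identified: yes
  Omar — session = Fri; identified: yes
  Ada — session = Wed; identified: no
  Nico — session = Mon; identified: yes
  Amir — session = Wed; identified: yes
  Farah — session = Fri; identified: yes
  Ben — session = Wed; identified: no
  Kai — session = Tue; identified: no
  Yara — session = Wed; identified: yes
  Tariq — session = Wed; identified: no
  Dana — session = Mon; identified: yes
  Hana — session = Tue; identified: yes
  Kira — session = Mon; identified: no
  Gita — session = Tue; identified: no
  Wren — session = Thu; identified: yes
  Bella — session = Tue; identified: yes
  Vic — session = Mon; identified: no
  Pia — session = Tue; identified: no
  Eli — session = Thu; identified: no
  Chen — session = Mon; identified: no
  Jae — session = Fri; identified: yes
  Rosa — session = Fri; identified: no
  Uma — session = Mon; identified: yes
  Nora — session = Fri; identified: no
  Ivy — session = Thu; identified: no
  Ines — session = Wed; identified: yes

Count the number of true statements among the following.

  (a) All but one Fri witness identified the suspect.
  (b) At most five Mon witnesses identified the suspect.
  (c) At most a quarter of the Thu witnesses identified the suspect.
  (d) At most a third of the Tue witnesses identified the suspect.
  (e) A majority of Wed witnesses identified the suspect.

(a) Fri: |A| = 8, |A ∩ B| = 6; needs |A ∖ B| = 1 — false.
(b) Mon: |A| = 9, |A ∩ B| = 5; needs |A ∩ B| ≤ 5 — true.
(c) Thu: |A| = 5, |A ∩ B| = 2; needs |A ∩ B| / |A| ≤ 1/4 — false.
(d) Tue: |A| = 8, |A ∩ B| = 2; needs |A ∩ B| / |A| ≤ 1/3 — true.
(e) Wed: |A| = 7, |A ∩ B| = 4; needs |A ∩ B| > |A ∖ B| — true.

3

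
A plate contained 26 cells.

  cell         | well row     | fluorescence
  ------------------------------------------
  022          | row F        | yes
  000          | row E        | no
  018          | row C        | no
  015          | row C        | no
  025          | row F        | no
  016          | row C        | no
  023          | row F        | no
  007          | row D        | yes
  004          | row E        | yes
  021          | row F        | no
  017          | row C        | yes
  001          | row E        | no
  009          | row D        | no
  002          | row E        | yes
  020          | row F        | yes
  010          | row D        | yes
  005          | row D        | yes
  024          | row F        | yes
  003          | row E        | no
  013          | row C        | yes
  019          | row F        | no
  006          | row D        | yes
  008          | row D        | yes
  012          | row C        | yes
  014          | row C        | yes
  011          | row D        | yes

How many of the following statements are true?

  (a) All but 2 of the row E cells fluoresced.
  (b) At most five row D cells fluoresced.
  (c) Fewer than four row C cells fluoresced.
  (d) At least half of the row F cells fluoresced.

0

(a) row E: |A| = 5, |A ∩ B| = 2; needs |A ∖ B| = 2 — false.
(b) row D: |A| = 7, |A ∩ B| = 6; needs |A ∩ B| ≤ 5 — false.
(c) row C: |A| = 7, |A ∩ B| = 4; needs |A ∩ B| < 4 — false.
(d) row F: |A| = 7, |A ∩ B| = 3; needs |A ∩ B| ≥ |A ∖ B| — false.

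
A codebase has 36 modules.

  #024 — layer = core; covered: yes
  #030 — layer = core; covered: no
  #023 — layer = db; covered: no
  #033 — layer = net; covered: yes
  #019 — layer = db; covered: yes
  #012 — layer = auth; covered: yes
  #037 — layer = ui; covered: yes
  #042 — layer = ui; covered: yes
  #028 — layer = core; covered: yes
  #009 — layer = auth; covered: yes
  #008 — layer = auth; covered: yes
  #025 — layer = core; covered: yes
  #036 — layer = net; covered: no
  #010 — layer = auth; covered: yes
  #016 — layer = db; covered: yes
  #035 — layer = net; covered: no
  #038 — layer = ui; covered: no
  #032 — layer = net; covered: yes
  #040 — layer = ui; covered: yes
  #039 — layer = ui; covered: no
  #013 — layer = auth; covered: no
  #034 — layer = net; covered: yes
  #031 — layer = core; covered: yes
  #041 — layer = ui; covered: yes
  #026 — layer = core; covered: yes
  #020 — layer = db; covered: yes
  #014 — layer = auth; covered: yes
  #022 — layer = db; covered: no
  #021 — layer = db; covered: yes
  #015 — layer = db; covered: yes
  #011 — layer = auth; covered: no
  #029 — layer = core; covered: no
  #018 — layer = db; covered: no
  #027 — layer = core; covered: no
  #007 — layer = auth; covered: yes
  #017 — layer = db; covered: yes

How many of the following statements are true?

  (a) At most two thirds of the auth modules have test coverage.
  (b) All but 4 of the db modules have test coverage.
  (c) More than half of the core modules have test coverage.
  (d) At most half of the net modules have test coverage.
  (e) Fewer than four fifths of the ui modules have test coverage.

(a) auth: |A| = 8, |A ∩ B| = 6; needs |A ∩ B| / |A| ≤ 2/3 — false.
(b) db: |A| = 9, |A ∩ B| = 6; needs |A ∖ B| = 4 — false.
(c) core: |A| = 8, |A ∩ B| = 5; needs |A ∩ B| > |A ∖ B| — true.
(d) net: |A| = 5, |A ∩ B| = 3; needs |A ∩ B| ≤ |A ∖ B| — false.
(e) ui: |A| = 6, |A ∩ B| = 4; needs |A ∩ B| / |A| < 4/5 — true.

2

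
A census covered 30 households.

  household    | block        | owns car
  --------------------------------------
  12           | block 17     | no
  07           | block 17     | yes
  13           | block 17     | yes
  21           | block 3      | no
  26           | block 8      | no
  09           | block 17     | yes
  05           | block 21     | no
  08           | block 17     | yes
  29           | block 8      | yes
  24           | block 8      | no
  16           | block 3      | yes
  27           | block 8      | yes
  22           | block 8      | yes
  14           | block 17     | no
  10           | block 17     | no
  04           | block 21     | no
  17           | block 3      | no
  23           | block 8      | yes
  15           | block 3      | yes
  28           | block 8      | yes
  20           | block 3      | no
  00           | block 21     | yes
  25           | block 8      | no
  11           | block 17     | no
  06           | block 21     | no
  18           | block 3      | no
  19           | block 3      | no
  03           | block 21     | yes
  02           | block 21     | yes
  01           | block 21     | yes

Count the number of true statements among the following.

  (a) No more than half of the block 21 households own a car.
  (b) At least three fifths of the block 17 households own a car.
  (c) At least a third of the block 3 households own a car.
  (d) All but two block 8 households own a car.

0

(a) block 21: |A| = 7, |A ∩ B| = 4; needs |A ∩ B| ≤ |A ∖ B| — false.
(b) block 17: |A| = 8, |A ∩ B| = 4; needs |A ∩ B| / |A| ≥ 3/5 — false.
(c) block 3: |A| = 7, |A ∩ B| = 2; needs |A ∩ B| / |A| ≥ 1/3 — false.
(d) block 8: |A| = 8, |A ∩ B| = 5; needs |A ∖ B| = 2 — false.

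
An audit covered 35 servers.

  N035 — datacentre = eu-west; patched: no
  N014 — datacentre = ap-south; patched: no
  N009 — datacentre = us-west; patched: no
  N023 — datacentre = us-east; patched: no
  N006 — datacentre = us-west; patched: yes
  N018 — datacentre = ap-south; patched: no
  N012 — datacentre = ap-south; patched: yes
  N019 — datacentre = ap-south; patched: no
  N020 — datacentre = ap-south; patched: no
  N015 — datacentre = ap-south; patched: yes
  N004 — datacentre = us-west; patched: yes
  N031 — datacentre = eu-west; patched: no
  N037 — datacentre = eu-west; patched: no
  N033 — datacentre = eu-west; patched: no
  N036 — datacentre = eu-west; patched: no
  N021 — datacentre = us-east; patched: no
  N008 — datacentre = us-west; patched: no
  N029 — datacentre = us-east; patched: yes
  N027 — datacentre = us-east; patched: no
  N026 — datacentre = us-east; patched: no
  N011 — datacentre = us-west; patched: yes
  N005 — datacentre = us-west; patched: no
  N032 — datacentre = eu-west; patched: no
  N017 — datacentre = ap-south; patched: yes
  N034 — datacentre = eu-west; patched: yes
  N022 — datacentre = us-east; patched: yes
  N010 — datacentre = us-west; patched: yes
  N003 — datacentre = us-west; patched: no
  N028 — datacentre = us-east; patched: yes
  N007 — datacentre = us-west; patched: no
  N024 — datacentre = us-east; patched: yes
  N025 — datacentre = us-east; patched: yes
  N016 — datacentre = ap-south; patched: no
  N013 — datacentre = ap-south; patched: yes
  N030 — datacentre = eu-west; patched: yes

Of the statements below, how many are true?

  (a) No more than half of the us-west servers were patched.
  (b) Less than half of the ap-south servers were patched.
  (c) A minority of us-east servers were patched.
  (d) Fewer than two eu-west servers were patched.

(a) us-west: |A| = 9, |A ∩ B| = 4; needs |A ∩ B| ≤ |A ∖ B| — true.
(b) ap-south: |A| = 9, |A ∩ B| = 4; needs |A ∩ B| < |A ∖ B| — true.
(c) us-east: |A| = 9, |A ∩ B| = 5; needs |A ∩ B| < |A ∖ B| — false.
(d) eu-west: |A| = 8, |A ∩ B| = 2; needs |A ∩ B| < 2 — false.

2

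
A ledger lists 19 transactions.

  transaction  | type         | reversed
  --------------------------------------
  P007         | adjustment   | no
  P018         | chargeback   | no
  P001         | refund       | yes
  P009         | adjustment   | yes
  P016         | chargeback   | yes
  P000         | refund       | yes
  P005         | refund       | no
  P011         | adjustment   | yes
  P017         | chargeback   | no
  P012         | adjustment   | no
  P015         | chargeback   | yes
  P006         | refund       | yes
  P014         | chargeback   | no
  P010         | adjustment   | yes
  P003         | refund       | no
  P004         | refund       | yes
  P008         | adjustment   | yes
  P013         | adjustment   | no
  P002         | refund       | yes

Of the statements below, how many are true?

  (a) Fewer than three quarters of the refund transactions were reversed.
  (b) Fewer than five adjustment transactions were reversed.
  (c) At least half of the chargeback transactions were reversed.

(a) refund: |A| = 7, |A ∩ B| = 5; needs |A ∩ B| / |A| < 3/4 — true.
(b) adjustment: |A| = 7, |A ∩ B| = 4; needs |A ∩ B| < 5 — true.
(c) chargeback: |A| = 5, |A ∩ B| = 2; needs |A ∩ B| ≥ |A ∖ B| — false.

2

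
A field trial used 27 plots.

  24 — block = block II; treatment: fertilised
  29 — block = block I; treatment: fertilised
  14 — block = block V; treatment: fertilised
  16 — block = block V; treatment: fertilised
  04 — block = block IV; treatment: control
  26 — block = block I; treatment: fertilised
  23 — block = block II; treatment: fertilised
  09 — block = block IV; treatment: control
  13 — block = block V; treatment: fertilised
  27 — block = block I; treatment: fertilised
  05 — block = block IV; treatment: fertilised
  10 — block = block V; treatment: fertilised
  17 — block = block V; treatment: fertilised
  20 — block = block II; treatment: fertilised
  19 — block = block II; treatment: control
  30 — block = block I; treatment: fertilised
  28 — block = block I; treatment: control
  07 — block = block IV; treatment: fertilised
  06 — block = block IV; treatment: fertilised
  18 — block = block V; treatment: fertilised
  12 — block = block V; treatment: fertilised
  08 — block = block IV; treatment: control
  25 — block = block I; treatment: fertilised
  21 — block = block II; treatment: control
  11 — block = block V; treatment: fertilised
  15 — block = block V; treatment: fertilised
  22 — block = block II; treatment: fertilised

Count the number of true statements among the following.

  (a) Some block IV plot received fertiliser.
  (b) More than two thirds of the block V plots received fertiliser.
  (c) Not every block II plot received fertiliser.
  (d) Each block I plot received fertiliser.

3

(a) block IV: |A| = 6, |A ∩ B| = 3; needs A ∩ B ≠ ∅ (|A ∩ B| ≥ 1) — true.
(b) block V: |A| = 9, |A ∩ B| = 9; needs |A ∩ B| / |A| > 2/3 — true.
(c) block II: |A| = 6, |A ∩ B| = 4; needs A ⊄ B (|A ∖ B| ≥ 1) — true.
(d) block I: |A| = 6, |A ∩ B| = 5; needs A ⊆ B, i.e. every element of A is in B (|A ∖ B| = 0) — false.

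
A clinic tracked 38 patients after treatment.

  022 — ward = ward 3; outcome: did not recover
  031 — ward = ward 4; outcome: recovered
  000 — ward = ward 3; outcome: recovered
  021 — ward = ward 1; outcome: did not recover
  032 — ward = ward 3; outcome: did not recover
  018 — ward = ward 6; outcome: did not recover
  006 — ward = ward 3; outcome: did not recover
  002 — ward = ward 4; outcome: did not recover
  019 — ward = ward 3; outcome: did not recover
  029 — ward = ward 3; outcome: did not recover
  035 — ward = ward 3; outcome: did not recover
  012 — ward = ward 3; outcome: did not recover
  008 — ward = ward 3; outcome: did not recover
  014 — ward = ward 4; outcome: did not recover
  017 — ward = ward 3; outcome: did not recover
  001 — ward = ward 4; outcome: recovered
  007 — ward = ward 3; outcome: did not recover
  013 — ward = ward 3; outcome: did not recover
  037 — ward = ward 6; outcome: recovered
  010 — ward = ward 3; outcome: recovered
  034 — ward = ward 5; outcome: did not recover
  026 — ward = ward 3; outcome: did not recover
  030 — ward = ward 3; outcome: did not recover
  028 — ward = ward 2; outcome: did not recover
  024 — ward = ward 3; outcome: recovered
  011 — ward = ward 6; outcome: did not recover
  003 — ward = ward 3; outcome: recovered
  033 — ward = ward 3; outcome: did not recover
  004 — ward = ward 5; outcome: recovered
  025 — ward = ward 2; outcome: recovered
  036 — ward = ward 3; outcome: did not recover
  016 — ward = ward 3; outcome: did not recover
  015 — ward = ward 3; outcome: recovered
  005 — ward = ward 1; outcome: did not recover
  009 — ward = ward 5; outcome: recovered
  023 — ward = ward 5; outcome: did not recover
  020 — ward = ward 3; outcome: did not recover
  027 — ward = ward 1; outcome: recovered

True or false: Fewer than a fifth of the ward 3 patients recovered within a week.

False

Truth condition: |A ∩ B| / |A| < 1/5.
|A| = 22, |A ∩ B| = 5, |A ∖ B| = 17.
|A ∩ B|/|A| = 5/22, so the statement is false.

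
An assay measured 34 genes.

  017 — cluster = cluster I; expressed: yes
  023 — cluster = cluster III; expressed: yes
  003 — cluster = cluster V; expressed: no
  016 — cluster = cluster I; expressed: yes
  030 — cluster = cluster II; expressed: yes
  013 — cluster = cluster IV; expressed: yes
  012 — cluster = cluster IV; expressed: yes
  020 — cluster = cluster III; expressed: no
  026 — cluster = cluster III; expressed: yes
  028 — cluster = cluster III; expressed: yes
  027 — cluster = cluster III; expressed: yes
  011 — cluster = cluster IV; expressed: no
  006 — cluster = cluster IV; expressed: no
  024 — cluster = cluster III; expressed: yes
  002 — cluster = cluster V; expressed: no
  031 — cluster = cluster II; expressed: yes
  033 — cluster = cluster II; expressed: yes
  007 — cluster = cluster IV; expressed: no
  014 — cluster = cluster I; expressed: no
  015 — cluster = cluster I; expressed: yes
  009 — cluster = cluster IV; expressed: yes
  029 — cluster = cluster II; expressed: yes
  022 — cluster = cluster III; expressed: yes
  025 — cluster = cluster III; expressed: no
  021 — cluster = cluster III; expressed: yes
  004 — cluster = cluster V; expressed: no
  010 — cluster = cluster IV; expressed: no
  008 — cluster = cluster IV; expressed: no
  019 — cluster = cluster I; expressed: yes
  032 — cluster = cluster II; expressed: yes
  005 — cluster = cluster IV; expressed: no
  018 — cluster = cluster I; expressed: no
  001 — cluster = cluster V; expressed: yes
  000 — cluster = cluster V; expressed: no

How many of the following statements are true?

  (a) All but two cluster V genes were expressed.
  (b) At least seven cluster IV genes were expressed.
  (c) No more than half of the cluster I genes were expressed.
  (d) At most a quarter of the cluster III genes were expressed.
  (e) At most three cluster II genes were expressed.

0

(a) cluster V: |A| = 5, |A ∩ B| = 1; needs |A ∖ B| = 2 — false.
(b) cluster IV: |A| = 9, |A ∩ B| = 3; needs |A ∩ B| ≥ 7 — false.
(c) cluster I: |A| = 6, |A ∩ B| = 4; needs |A ∩ B| ≤ |A ∖ B| — false.
(d) cluster III: |A| = 9, |A ∩ B| = 7; needs |A ∩ B| / |A| ≤ 1/4 — false.
(e) cluster II: |A| = 5, |A ∩ B| = 5; needs |A ∩ B| ≤ 3 — false.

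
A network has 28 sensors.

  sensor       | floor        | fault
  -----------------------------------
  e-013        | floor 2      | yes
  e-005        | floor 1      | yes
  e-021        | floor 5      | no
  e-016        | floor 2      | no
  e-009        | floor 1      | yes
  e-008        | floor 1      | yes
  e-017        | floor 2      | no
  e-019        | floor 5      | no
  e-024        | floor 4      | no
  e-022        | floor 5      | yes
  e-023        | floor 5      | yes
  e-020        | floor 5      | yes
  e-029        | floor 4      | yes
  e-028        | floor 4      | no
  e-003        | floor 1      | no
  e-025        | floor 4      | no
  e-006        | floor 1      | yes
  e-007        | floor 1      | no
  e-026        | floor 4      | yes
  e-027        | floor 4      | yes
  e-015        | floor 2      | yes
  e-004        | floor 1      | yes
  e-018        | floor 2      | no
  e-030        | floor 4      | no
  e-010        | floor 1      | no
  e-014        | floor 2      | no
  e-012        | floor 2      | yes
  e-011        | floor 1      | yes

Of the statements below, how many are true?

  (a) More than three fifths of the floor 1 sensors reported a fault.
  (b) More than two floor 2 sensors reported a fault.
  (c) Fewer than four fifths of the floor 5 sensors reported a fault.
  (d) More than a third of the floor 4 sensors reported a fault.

(a) floor 1: |A| = 9, |A ∩ B| = 6; needs |A ∩ B| / |A| > 3/5 — true.
(b) floor 2: |A| = 7, |A ∩ B| = 3; needs |A ∩ B| > 2 — true.
(c) floor 5: |A| = 5, |A ∩ B| = 3; needs |A ∩ B| / |A| < 4/5 — true.
(d) floor 4: |A| = 7, |A ∩ B| = 3; needs |A ∩ B| / |A| > 1/3 — true.

4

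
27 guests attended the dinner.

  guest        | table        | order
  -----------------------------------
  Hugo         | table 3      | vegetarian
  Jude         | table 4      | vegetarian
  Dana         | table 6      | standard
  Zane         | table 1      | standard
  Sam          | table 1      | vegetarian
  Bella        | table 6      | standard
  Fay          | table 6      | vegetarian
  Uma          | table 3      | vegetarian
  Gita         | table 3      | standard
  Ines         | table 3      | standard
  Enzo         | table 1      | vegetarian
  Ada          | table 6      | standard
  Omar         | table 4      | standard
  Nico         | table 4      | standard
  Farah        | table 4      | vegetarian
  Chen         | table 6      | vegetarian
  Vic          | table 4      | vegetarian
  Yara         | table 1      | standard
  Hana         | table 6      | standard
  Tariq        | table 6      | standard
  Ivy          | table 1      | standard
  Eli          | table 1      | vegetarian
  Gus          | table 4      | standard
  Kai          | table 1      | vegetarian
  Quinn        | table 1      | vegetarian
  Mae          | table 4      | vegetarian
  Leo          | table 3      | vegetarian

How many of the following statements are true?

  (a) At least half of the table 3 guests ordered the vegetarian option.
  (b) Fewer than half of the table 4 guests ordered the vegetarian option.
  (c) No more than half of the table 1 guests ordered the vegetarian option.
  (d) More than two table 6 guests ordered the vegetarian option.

1

(a) table 3: |A| = 5, |A ∩ B| = 3; needs |A ∩ B| ≥ |A ∖ B| — true.
(b) table 4: |A| = 7, |A ∩ B| = 4; needs |A ∩ B| < |A ∖ B| — false.
(c) table 1: |A| = 8, |A ∩ B| = 5; needs |A ∩ B| ≤ |A ∖ B| — false.
(d) table 6: |A| = 7, |A ∩ B| = 2; needs |A ∩ B| > 2 — false.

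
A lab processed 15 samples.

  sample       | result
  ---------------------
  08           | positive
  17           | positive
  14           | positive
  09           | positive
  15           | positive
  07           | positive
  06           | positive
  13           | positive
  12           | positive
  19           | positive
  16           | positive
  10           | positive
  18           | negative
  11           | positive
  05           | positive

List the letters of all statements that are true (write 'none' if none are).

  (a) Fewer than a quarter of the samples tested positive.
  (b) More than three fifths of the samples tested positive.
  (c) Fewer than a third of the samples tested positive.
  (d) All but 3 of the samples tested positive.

|A| = 15, |A ∩ B| = 14, |A ∖ B| = 1.
(a) |A ∩ B| / |A| < 1/4: fails.
(b) |A ∩ B| / |A| > 3/5: holds.
(c) |A ∩ B| / |A| < 1/3: fails.
(d) |A ∖ B| = 3: fails.

(b)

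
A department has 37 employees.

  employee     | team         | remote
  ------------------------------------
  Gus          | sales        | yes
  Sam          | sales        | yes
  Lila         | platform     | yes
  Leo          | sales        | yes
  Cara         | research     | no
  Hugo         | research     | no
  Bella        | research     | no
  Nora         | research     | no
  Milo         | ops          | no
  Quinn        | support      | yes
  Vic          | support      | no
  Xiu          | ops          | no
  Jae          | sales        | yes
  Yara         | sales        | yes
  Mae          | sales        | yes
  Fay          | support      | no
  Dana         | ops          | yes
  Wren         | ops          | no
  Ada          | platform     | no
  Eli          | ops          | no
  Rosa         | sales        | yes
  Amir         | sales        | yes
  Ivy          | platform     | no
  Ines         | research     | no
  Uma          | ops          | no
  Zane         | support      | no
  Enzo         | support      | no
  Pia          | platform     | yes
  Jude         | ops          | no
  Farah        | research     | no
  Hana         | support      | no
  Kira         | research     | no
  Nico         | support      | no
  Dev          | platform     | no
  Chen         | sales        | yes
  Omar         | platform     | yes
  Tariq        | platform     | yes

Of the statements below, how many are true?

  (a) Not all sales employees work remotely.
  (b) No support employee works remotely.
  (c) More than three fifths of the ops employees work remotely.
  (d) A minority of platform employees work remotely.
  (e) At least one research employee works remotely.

0

(a) sales: |A| = 9, |A ∩ B| = 9; needs A ⊄ B (|A ∖ B| ≥ 1) — false.
(b) support: |A| = 7, |A ∩ B| = 1; needs A ∩ B = ∅ (|A ∩ B| = 0) — false.
(c) ops: |A| = 7, |A ∩ B| = 1; needs |A ∩ B| / |A| > 3/5 — false.
(d) platform: |A| = 7, |A ∩ B| = 4; needs |A ∩ B| < |A ∖ B| — false.
(e) research: |A| = 7, |A ∩ B| = 0; needs A ∩ B ≠ ∅ (|A ∩ B| ≥ 1) — false.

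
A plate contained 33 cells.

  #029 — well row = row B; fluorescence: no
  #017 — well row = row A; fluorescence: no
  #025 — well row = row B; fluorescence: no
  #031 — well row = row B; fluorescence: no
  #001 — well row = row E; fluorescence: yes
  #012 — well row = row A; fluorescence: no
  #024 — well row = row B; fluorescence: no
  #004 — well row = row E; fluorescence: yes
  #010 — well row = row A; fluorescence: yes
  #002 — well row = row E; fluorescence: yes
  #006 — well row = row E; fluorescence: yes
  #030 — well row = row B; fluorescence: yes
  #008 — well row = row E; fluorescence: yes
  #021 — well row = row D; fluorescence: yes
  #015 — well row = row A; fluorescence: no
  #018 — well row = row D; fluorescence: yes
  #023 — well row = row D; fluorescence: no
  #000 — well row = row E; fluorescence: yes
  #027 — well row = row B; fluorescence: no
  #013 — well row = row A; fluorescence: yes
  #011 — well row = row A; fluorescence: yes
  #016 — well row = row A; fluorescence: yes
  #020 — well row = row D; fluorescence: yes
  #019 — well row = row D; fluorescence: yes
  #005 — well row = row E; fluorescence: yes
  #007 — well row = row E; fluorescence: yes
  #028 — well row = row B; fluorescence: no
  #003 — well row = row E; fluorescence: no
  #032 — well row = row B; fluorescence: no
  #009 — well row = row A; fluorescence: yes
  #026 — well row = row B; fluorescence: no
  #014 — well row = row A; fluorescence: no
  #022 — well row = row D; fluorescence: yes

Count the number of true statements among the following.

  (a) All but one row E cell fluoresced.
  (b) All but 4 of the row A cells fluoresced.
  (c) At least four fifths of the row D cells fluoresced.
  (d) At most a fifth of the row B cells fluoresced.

(a) row E: |A| = 9, |A ∩ B| = 8; needs |A ∖ B| = 1 — true.
(b) row A: |A| = 9, |A ∩ B| = 5; needs |A ∖ B| = 4 — true.
(c) row D: |A| = 6, |A ∩ B| = 5; needs |A ∩ B| / |A| ≥ 4/5 — true.
(d) row B: |A| = 9, |A ∩ B| = 1; needs |A ∩ B| / |A| ≤ 1/5 — true.

4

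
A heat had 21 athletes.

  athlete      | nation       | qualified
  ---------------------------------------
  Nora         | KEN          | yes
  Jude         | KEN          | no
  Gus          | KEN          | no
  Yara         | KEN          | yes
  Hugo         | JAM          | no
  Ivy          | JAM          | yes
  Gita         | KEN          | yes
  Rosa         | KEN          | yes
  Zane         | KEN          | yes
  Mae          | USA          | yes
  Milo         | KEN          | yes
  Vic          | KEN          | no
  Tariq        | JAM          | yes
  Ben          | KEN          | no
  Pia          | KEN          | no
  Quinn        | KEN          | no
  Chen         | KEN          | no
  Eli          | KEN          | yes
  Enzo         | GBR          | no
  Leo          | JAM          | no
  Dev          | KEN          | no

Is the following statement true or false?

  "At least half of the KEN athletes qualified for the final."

False

Truth condition: |A ∩ B| ≥ |A ∖ B|.
|A| = 15, |A ∩ B| = 7, |A ∖ B| = 8.
7 < 8, so the statement is false.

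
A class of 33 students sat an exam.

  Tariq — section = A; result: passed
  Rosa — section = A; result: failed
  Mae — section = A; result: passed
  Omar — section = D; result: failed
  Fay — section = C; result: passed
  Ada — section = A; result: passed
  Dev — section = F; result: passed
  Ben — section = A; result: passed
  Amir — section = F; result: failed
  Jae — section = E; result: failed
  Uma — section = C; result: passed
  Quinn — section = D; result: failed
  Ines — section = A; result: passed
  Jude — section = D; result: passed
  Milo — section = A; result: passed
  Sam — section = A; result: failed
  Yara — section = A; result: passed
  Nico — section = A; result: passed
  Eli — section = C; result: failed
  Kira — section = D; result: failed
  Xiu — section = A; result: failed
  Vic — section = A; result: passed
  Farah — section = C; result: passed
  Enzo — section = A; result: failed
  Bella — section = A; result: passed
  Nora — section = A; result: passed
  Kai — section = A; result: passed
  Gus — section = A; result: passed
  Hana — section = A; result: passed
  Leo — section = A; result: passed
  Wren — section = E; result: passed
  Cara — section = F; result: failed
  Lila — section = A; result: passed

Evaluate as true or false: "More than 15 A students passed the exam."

The determiner here denotes the relation: |A ∩ B| > 15.
|A| = 20, |A ∩ B| = 16, |A ∖ B| = 4.
|A ∩ B| = 16, so the statement is true.

True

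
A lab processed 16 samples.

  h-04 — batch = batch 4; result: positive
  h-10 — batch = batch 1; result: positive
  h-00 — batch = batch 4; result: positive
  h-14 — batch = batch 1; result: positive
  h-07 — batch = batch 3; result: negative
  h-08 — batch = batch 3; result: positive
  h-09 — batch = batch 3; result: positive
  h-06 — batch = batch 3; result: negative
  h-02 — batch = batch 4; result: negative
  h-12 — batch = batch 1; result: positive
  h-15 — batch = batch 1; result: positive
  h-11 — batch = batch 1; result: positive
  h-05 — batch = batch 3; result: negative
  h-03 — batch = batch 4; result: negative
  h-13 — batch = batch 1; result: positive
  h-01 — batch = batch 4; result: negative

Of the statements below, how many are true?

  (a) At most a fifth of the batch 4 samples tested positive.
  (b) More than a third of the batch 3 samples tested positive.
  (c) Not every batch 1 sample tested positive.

1

(a) batch 4: |A| = 5, |A ∩ B| = 2; needs |A ∩ B| / |A| ≤ 1/5 — false.
(b) batch 3: |A| = 5, |A ∩ B| = 2; needs |A ∩ B| / |A| > 1/3 — true.
(c) batch 1: |A| = 6, |A ∩ B| = 6; needs A ⊄ B (|A ∖ B| ≥ 1) — false.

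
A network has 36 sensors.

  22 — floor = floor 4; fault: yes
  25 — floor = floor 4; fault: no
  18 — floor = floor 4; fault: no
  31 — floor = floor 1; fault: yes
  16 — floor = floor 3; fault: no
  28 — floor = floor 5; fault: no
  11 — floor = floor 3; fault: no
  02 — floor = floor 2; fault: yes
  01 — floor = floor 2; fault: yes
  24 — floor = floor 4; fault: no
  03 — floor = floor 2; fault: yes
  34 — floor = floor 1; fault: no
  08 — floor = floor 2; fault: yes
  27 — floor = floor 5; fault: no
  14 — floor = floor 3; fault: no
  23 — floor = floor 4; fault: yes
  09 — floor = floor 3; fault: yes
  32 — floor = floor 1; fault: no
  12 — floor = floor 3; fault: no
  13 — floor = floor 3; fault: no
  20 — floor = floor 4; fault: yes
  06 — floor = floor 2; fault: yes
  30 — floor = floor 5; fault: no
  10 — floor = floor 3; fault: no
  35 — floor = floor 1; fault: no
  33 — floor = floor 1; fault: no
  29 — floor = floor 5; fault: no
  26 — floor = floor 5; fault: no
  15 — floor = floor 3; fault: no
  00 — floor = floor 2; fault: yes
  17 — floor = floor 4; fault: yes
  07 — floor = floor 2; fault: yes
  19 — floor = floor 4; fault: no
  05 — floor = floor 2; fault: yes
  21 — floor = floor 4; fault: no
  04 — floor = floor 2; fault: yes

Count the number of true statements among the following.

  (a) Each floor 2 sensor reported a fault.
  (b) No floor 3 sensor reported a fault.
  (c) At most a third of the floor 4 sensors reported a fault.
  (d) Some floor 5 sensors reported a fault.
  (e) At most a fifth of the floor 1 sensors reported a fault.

(a) floor 2: |A| = 9, |A ∩ B| = 9; needs A ⊆ B, i.e. every element of A is in B (|A ∖ B| = 0) — true.
(b) floor 3: |A| = 8, |A ∩ B| = 1; needs A ∩ B = ∅ (|A ∩ B| = 0) — false.
(c) floor 4: |A| = 9, |A ∩ B| = 4; needs |A ∩ B| / |A| ≤ 1/3 — false.
(d) floor 5: |A| = 5, |A ∩ B| = 0; needs A ∩ B ≠ ∅ (|A ∩ B| ≥ 1) — false.
(e) floor 1: |A| = 5, |A ∩ B| = 1; needs |A ∩ B| / |A| ≤ 1/5 — true.

2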